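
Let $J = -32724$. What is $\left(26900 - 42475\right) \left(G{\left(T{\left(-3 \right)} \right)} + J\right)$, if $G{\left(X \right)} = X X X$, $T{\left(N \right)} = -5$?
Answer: $511623175$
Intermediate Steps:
$G{\left(X \right)} = X^{3}$ ($G{\left(X \right)} = X X^{2} = X^{3}$)
$\left(26900 - 42475\right) \left(G{\left(T{\left(-3 \right)} \right)} + J\right) = \left(26900 - 42475\right) \left(\left(-5\right)^{3} - 32724\right) = - 15575 \left(-125 - 32724\right) = \left(-15575\right) \left(-32849\right) = 511623175$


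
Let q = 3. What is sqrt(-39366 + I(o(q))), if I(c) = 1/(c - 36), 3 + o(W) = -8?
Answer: I*sqrt(86959541)/47 ≈ 198.41*I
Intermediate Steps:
o(W) = -11 (o(W) = -3 - 8 = -11)
I(c) = 1/(-36 + c)
sqrt(-39366 + I(o(q))) = sqrt(-39366 + 1/(-36 - 11)) = sqrt(-39366 + 1/(-47)) = sqrt(-39366 - 1/47) = sqrt(-1850203/47) = I*sqrt(86959541)/47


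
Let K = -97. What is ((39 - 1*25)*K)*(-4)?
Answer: 5432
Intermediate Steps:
((39 - 1*25)*K)*(-4) = ((39 - 1*25)*(-97))*(-4) = ((39 - 25)*(-97))*(-4) = (14*(-97))*(-4) = -1358*(-4) = 5432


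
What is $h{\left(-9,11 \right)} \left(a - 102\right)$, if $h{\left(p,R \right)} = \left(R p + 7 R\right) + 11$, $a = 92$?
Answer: $110$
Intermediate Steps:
$h{\left(p,R \right)} = 11 + 7 R + R p$ ($h{\left(p,R \right)} = \left(7 R + R p\right) + 11 = 11 + 7 R + R p$)
$h{\left(-9,11 \right)} \left(a - 102\right) = \left(11 + 7 \cdot 11 + 11 \left(-9\right)\right) \left(92 - 102\right) = \left(11 + 77 - 99\right) \left(-10\right) = \left(-11\right) \left(-10\right) = 110$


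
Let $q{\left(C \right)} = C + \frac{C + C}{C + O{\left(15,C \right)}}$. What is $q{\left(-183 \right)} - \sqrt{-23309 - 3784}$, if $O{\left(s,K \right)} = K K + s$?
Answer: $- \frac{2032703}{11107} - i \sqrt{27093} \approx -183.01 - 164.6 i$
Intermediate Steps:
$O{\left(s,K \right)} = s + K^{2}$ ($O{\left(s,K \right)} = K^{2} + s = s + K^{2}$)
$q{\left(C \right)} = C + \frac{2 C}{15 + C + C^{2}}$ ($q{\left(C \right)} = C + \frac{C + C}{C + \left(15 + C^{2}\right)} = C + \frac{2 C}{15 + C + C^{2}}$)
$q{\left(-183 \right)} - \sqrt{-23309 - 3784} = - \frac{183 \left(17 - 183 + \left(-183\right)^{2}\right)}{15 - 183 + \left(-183\right)^{2}} - \sqrt{-23309 - 3784} = - \frac{183 \left(17 - 183 + 33489\right)}{15 - 183 + 33489} - \sqrt{-27093} = \left(-183\right) \frac{1}{33321} \cdot 33323 - i \sqrt{27093} = - \frac{2032703}{11107} - i \sqrt{27093}$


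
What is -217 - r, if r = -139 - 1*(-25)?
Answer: -103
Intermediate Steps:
r = -114 (r = -139 + 25 = -114)
-217 - r = -217 - 1*(-114) = -217 + 114 = -103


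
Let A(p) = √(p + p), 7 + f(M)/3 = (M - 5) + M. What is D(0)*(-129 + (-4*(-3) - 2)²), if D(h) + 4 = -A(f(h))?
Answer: 116 + 174*I*√2 ≈ 116.0 + 246.07*I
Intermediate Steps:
f(M) = -36 + 6*M (f(M) = -21 + 3*((M - 5) + M) = -21 + 3*((-5 + M) + M) = -21 + 3*(-5 + 2*M) = -21 + (-15 + 6*M) = -36 + 6*M)
A(p) = √2*√p (A(p) = √(2*p) = √2*√p)
D(h) = -4 - √2*√(-36 + 6*h)
D(0)*(-129 + (-4*(-3) - 2)²) = (-4 - 2*√(-18 + 3*0))*(-129 + (-4*(-3) - 2)²) = (-4 - 2*√(-18 + 0))*(-129 + (12 - 2)²) = (-4 - 6*I*√2)*(-129 + 10²) = (-4 - 6*I*√2)*(-129 + 100) = (-4 - 6*I*√2)*(-29) = 116 + 174*I*√2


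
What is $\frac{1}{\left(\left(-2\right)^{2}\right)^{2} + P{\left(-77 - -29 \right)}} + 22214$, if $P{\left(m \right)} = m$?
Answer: $\frac{710847}{32} \approx 22214.0$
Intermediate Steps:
$\frac{1}{\left(\left(-2\right)^{2}\right)^{2} + P{\left(-77 - -29 \right)}} + 22214 = \frac{1}{\left(\left(-2\right)^{2}\right)^{2} - 48} + 22214 = \frac{1}{4^{2} + \left(-77 + 29\right)} + 22214 = \frac{1}{16 - 48} + 22214 = \frac{1}{-32} + 22214 = - \frac{1}{32} + 22214 = \frac{710847}{32}$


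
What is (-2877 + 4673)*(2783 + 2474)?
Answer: 9441572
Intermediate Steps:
(-2877 + 4673)*(2783 + 2474) = 1796*5257 = 9441572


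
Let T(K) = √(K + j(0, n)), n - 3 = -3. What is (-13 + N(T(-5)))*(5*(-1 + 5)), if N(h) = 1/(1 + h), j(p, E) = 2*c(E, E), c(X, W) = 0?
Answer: 20*(-13*√5 + 12*I)/(√5 - I) ≈ -256.67 - 7.4536*I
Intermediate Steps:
n = 0 (n = 3 - 3 = 0)
j(p, E) = 0 (j(p, E) = 2*0 = 0)
T(K) = √K (T(K) = √(K + 0) = √K)
(-13 + N(T(-5)))*(5*(-1 + 5)) = (-13 + 1/(1 + √(-5)))*(5*(-1 + 5)) = (-13 + 1/(1 + I*√5))*(5*4) = (-13 + 1/(1 + I*√5))*20 = -260 + 20/(1 + I*√5)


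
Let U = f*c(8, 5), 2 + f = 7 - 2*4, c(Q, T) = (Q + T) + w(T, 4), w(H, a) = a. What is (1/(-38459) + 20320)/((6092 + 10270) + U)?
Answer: 781486879/627304749 ≈ 1.2458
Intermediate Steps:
c(Q, T) = 4 + Q + T (c(Q, T) = (Q + T) + 4 = 4 + Q + T)
f = -3 (f = -2 + (7 - 2*4) = -2 + (7 - 8) = -2 - 1 = -3)
U = -51 (U = -3*(4 + 8 + 5) = -3*17 = -51)
(1/(-38459) + 20320)/((6092 + 10270) + U) = (1/(-38459) + 20320)/((6092 + 10270) - 51) = (-1/38459 + 20320)/(16362 - 51) = (781486879/38459)/16311 = (781486879/38459)*(1/16311) = 781486879/627304749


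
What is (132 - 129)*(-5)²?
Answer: 75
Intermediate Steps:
(132 - 129)*(-5)² = 3*25 = 75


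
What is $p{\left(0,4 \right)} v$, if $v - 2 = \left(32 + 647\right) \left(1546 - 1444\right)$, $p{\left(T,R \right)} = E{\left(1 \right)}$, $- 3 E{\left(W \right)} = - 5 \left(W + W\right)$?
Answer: $\frac{692600}{3} \approx 2.3087 \cdot 10^{5}$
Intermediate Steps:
$E{\left(W \right)} = \frac{10 W}{3}$ ($E{\left(W \right)} = - \frac{\left(-5\right) \left(W + W\right)}{3} = - \frac{\left(-5\right) 2 W}{3} = - \frac{\left(-10\right) W}{3} = \frac{10 W}{3}$)
$p{\left(T,R \right)} = \frac{10}{3}$ ($p{\left(T,R \right)} = \frac{10}{3} \cdot 1 = \frac{10}{3}$)
$v = 69260$ ($v = 2 + \left(32 + 647\right) \left(1546 - 1444\right) = 2 + 679 \cdot 102 = 2 + 69258 = 69260$)
$p{\left(0,4 \right)} v = \frac{10}{3} \cdot 69260 = \frac{692600}{3}$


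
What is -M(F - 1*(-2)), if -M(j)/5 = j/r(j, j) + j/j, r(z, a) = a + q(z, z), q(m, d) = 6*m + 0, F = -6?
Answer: 40/7 ≈ 5.7143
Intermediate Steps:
q(m, d) = 6*m
r(z, a) = a + 6*z
M(j) = -40/7 (M(j) = -5*(j/(j + 6*j) + j/j) = -5*(j/((7*j)) + 1) = -5*(j*(1/(7*j)) + 1) = -5*(⅐ + 1) = -5*8/7 = -40/7)
-M(F - 1*(-2)) = -1*(-40/7) = 40/7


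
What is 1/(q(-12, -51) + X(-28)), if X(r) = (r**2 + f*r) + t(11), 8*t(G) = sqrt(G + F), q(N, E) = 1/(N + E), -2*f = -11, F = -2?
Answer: 504/317701 ≈ 0.0015864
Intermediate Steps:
f = 11/2 (f = -1/2*(-11) = 11/2 ≈ 5.5000)
q(N, E) = 1/(E + N)
t(G) = sqrt(-2 + G)/8 (t(G) = sqrt(G - 2)/8 = sqrt(-2 + G)/8)
X(r) = 3/8 + r**2 + 11*r/2 (X(r) = (r**2 + 11*r/2) + sqrt(-2 + 11)/8 = (r**2 + 11*r/2) + sqrt(9)/8 = (r**2 + 11*r/2) + (1/8)*3 = (r**2 + 11*r/2) + 3/8 = 3/8 + r**2 + 11*r/2)
1/(q(-12, -51) + X(-28)) = 1/(1/(-51 - 12) + (3/8 + (-28)**2 + (11/2)*(-28))) = 1/(1/(-63) + (3/8 + 784 - 154)) = 1/(-1/63 + 5043/8) = 1/(317701/504) = 504/317701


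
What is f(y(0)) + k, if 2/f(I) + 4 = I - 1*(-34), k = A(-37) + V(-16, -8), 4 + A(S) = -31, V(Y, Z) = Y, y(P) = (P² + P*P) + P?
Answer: -764/15 ≈ -50.933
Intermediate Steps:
y(P) = P + 2*P² (y(P) = (P² + P²) + P = 2*P² + P = P + 2*P²)
A(S) = -35 (A(S) = -4 - 31 = -35)
k = -51 (k = -35 - 16 = -51)
f(I) = 2/(30 + I) (f(I) = 2/(-4 + (I - 1*(-34))) = 2/(-4 + (I + 34)) = 2/(-4 + (34 + I)) = 2/(30 + I))
f(y(0)) + k = 2/(30 + 0*(1 + 2*0)) - 51 = 2/(30 + 0*(1 + 0)) - 51 = 2/(30 + 0*1) - 51 = 2/(30 + 0) - 51 = 2/30 - 51 = 2*(1/30) - 51 = 1/15 - 51 = -764/15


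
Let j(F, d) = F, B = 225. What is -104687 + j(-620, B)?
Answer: -105307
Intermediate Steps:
-104687 + j(-620, B) = -104687 - 620 = -105307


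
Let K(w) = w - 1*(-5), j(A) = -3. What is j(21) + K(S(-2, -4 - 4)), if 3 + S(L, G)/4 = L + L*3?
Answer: -42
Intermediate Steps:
S(L, G) = -12 + 16*L (S(L, G) = -12 + 4*(L + L*3) = -12 + 4*(L + 3*L) = -12 + 4*(4*L) = -12 + 16*L)
K(w) = 5 + w (K(w) = w + 5 = 5 + w)
j(21) + K(S(-2, -4 - 4)) = -3 + (5 + (-12 + 16*(-2))) = -3 + (5 + (-12 - 32)) = -3 + (5 - 44) = -3 - 39 = -42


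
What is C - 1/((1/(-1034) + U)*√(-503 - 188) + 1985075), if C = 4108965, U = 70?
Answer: 17311222264002362892527215/4213037167268274431 + 74839886*I*√691/4213037167268274431 ≈ 4.109e+6 + 4.6696e-10*I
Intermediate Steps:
C - 1/((1/(-1034) + U)*√(-503 - 188) + 1985075) = 4108965 - 1/((1/(-1034) + 70)*√(-503 - 188) + 1985075) = 4108965 - 1/((-1/1034 + 70)*√(-691) + 1985075) = 4108965 - 1/(72379*(I*√691)/1034 + 1985075) = 4108965 - 1/(72379*I*√691/1034 + 1985075) = 4108965 - 1/(1985075 + 72379*I*√691/1034)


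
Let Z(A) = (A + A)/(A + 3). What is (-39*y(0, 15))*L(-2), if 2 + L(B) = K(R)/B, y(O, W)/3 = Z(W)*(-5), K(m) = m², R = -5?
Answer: -28275/2 ≈ -14138.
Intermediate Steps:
Z(A) = 2*A/(3 + A) (Z(A) = (2*A)/(3 + A) = 2*A/(3 + A))
y(O, W) = -30*W/(3 + W) (y(O, W) = 3*((2*W/(3 + W))*(-5)) = 3*(-10*W/(3 + W)) = -30*W/(3 + W))
L(B) = -2 + 25/B (L(B) = -2 + (-5)²/B = -2 + 25/B)
(-39*y(0, 15))*L(-2) = (-(-1170)*15/(3 + 15))*(-2 + 25/(-2)) = (-(-1170)*15/18)*(-2 + 25*(-½)) = (-(-1170)*15/18)*(-2 - 25/2) = -39*(-25)*(-29/2) = 975*(-29/2) = -28275/2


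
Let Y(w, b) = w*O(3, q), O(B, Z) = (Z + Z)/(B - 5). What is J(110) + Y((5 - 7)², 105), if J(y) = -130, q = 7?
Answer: -158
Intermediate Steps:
O(B, Z) = 2*Z/(-5 + B) (O(B, Z) = (2*Z)/(-5 + B) = 2*Z/(-5 + B))
Y(w, b) = -7*w (Y(w, b) = w*(2*7/(-5 + 3)) = w*(2*7/(-2)) = w*(2*7*(-½)) = w*(-7) = -7*w)
J(110) + Y((5 - 7)², 105) = -130 - 7*(5 - 7)² = -130 - 7*(-2)² = -130 - 7*4 = -130 - 28 = -158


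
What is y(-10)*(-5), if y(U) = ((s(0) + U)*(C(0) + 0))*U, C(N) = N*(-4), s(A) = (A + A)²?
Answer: 0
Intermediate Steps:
s(A) = 4*A² (s(A) = (2*A)² = 4*A²)
C(N) = -4*N
y(U) = 0 (y(U) = ((4*0² + U)*(-4*0 + 0))*U = ((4*0 + U)*(0 + 0))*U = ((0 + U)*0)*U = (U*0)*U = 0*U = 0)
y(-10)*(-5) = 0*(-5) = 0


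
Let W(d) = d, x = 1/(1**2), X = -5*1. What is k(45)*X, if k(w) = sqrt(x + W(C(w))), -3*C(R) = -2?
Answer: -5*sqrt(15)/3 ≈ -6.4550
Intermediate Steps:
X = -5
C(R) = 2/3 (C(R) = -1/3*(-2) = 2/3)
x = 1 (x = 1/1 = 1)
k(w) = sqrt(15)/3 (k(w) = sqrt(1 + 2/3) = sqrt(5/3) = sqrt(15)/3)
k(45)*X = (sqrt(15)/3)*(-5) = -5*sqrt(15)/3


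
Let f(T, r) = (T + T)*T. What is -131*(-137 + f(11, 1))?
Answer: -13755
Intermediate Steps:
f(T, r) = 2*T**2 (f(T, r) = (2*T)*T = 2*T**2)
-131*(-137 + f(11, 1)) = -131*(-137 + 2*11**2) = -131*(-137 + 2*121) = -131*(-137 + 242) = -131*105 = -13755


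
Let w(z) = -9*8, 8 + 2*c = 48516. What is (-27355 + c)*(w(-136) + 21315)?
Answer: -65874543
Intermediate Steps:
c = 24254 (c = -4 + (½)*48516 = -4 + 24258 = 24254)
w(z) = -72
(-27355 + c)*(w(-136) + 21315) = (-27355 + 24254)*(-72 + 21315) = -3101*21243 = -65874543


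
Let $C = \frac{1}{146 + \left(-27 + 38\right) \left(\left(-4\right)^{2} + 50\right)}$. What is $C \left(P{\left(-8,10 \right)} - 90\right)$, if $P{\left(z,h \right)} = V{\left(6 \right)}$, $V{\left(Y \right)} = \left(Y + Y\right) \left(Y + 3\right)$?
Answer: $\frac{9}{436} \approx 0.020642$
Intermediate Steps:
$V{\left(Y \right)} = 2 Y \left(3 + Y\right)$
$P{\left(z,h \right)} = 108$ ($P{\left(z,h \right)} = 2 \cdot 6 \left(3 + 6\right) = 2 \cdot 6 \cdot 9 = 108$)
$C = \frac{1}{872}$ ($C = \frac{1}{146 + 11 \left(16 + 50\right)} = \frac{1}{146 + 11 \cdot 66} = \frac{1}{146 + 726} = \frac{1}{872} \approx 0.0011468$)
$C \left(P{\left(-8,10 \right)} - 90\right) = \frac{108 - 90}{872} = \frac{1}{872} \cdot 18 = \frac{9}{436}$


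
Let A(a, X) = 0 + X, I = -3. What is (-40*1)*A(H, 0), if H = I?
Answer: 0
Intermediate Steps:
H = -3
A(a, X) = X
(-40*1)*A(H, 0) = -40*1*0 = -40*0 = 0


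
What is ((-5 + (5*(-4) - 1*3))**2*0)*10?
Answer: 0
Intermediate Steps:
((-5 + (5*(-4) - 1*3))**2*0)*10 = ((-5 + (-20 - 3))**2*0)*10 = ((-5 - 23)**2*0)*10 = ((-28)**2*0)*10 = (784*0)*10 = 0*10 = 0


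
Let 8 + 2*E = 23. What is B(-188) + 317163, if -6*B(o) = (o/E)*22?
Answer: 14276471/45 ≈ 3.1726e+5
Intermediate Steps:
E = 15/2 (E = -4 + (1/2)*23 = -4 + 23/2 = 15/2 ≈ 7.5000)
B(o) = -22*o/45 (B(o) = -o/(15/2)*22/6 = -o*(2/15)*22/6 = -2*o/15*22/6 = -22*o/45)
B(-188) + 317163 = -22/45*(-188) + 317163 = 4136/45 + 317163 = 14276471/45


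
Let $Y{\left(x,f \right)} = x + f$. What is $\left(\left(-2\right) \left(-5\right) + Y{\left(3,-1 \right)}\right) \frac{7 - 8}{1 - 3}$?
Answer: $6$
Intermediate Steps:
$Y{\left(x,f \right)} = f + x$
$\left(\left(-2\right) \left(-5\right) + Y{\left(3,-1 \right)}\right) \frac{7 - 8}{1 - 3} = \left(\left(-2\right) \left(-5\right) + \left(-1 + 3\right)\right) \frac{7 - 8}{1 - 3} = \left(10 + 2\right) \left(- \frac{1}{-2}\right) = 12 \left(\left(-1\right) \left(- \frac{1}{2}\right)\right) = 12 \cdot \frac{1}{2} = 6$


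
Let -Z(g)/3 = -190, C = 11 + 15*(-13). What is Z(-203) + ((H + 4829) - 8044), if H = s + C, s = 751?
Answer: -2078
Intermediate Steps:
C = -184 (C = 11 - 195 = -184)
H = 567 (H = 751 - 184 = 567)
Z(g) = 570 (Z(g) = -3*(-190) = 570)
Z(-203) + ((H + 4829) - 8044) = 570 + ((567 + 4829) - 8044) = 570 + (5396 - 8044) = 570 - 2648 = -2078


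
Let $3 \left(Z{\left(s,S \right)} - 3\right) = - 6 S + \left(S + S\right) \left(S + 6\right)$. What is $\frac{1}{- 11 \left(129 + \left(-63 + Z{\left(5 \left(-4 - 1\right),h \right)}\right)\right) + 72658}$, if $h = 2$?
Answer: $\frac{3}{215477} \approx 1.3923 \cdot 10^{-5}$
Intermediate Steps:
$Z{\left(s,S \right)} = 3 - 2 S + \frac{2 S \left(6 + S\right)}{3}$ ($Z{\left(s,S \right)} = 3 + \frac{- 6 S + \left(S + S\right) \left(S + 6\right)}{3} = 3 + \frac{- 6 S + 2 S \left(6 + S\right)}{3} = 3 + \left(- 2 S + \frac{2 S \left(6 + S\right)}{3}\right) = 3 - 2 S + \frac{2 S \left(6 + S\right)}{3}$)
$\frac{1}{- 11 \left(129 + \left(-63 + Z{\left(5 \left(-4 - 1\right),h \right)}\right)\right) + 72658} = \frac{1}{- 11 \left(129 + \left(-63 + \left(3 + 2 \cdot 2 + \frac{2 \cdot 2^{2}}{3}\right)\right)\right) + 72658} = \frac{1}{- 11 \left(129 + \left(-63 + \left(3 + 4 + \frac{2}{3} \cdot 4\right)\right)\right) + 72658} = \frac{1}{- 11 \left(129 + \left(-63 + \left(3 + 4 + \frac{8}{3}\right)\right)\right) + 72658} = \frac{1}{- 11 \left(129 + \left(-63 + \frac{29}{3}\right)\right) + 72658} = \frac{1}{- 11 \left(129 - \frac{160}{3}\right) + 72658} = \frac{1}{\left(-11\right) \frac{227}{3} + 72658} = \frac{1}{- \frac{2497}{3} + 72658} = \frac{1}{\frac{215477}{3}} = \frac{3}{215477}$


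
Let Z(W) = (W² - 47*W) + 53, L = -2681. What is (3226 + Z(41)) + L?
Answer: 352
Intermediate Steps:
Z(W) = 53 + W² - 47*W
(3226 + Z(41)) + L = (3226 + (53 + 41² - 47*41)) - 2681 = (3226 + (53 + 1681 - 1927)) - 2681 = (3226 - 193) - 2681 = 3033 - 2681 = 352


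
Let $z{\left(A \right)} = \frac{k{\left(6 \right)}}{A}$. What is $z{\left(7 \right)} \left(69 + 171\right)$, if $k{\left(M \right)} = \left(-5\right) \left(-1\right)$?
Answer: $\frac{1200}{7} \approx 171.43$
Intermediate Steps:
$k{\left(M \right)} = 5$
$z{\left(A \right)} = \frac{5}{A}$
$z{\left(7 \right)} \left(69 + 171\right) = \frac{5}{7} \left(69 + 171\right) = 5 \cdot \frac{1}{7} \cdot 240 = \frac{5}{7} \cdot 240 = \frac{1200}{7}$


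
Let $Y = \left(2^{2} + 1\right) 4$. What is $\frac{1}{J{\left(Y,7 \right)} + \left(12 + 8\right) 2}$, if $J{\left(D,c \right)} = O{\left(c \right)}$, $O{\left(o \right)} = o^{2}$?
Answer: $\frac{1}{89} \approx 0.011236$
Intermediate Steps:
$Y = 20$ ($Y = \left(4 + 1\right) 4 = 5 \cdot 4 = 20$)
$J{\left(D,c \right)} = c^{2}$
$\frac{1}{J{\left(Y,7 \right)} + \left(12 + 8\right) 2} = \frac{1}{7^{2} + \left(12 + 8\right) 2} = \frac{1}{49 + 20 \cdot 2} = \frac{1}{49 + 40} = \frac{1}{89}$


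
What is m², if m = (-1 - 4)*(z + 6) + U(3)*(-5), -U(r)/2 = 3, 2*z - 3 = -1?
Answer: 25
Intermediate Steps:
z = 1 (z = 3/2 + (½)*(-1) = 3/2 - ½ = 1)
U(r) = -6 (U(r) = -2*3 = -6)
m = -5 (m = (-1 - 4)*(1 + 6) - 6*(-5) = -5*7 + 30 = -35 + 30 = -5)
m² = (-5)² = 25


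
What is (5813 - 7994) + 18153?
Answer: 15972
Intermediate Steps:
(5813 - 7994) + 18153 = -2181 + 18153 = 15972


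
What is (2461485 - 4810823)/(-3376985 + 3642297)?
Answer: -1174669/132656 ≈ -8.8550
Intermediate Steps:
(2461485 - 4810823)/(-3376985 + 3642297) = -2349338/265312 = -2349338*1/265312 = -1174669/132656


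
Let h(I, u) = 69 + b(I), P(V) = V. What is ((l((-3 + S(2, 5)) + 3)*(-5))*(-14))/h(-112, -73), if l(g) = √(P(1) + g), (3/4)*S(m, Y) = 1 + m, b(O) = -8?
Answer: 70*√5/61 ≈ 2.5660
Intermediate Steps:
S(m, Y) = 4/3 + 4*m/3 (S(m, Y) = 4*(1 + m)/3 = 4/3 + 4*m/3)
h(I, u) = 61 (h(I, u) = 69 - 8 = 61)
l(g) = √(1 + g)
((l((-3 + S(2, 5)) + 3)*(-5))*(-14))/h(-112, -73) = ((√(1 + ((-3 + (4/3 + (4/3)*2)) + 3))*(-5))*(-14))/61 = ((√(1 + ((-3 + (4/3 + 8/3)) + 3))*(-5))*(-14))*(1/61) = ((√(1 + ((-3 + 4) + 3))*(-5))*(-14))*(1/61) = ((√(1 + (1 + 3))*(-5))*(-14))*(1/61) = ((√(1 + 4)*(-5))*(-14))*(1/61) = ((√5*(-5))*(-14))*(1/61) = (-5*√5*(-14))*(1/61) = (70*√5)*(1/61) = 70*√5/61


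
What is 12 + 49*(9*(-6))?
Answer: -2634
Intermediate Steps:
12 + 49*(9*(-6)) = 12 + 49*(-54) = 12 - 2646 = -2634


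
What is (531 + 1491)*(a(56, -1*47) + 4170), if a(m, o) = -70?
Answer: 8290200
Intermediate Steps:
(531 + 1491)*(a(56, -1*47) + 4170) = (531 + 1491)*(-70 + 4170) = 2022*4100 = 8290200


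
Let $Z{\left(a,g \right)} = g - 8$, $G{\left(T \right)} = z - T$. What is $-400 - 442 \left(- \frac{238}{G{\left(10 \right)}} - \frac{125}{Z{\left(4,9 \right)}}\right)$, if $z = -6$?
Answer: $\frac{193101}{4} \approx 48275.0$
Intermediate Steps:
$G{\left(T \right)} = -6 - T$
$Z{\left(a,g \right)} = -8 + g$ ($Z{\left(a,g \right)} = g - 8 = -8 + g$)
$-400 - 442 \left(- \frac{238}{G{\left(10 \right)}} - \frac{125}{Z{\left(4,9 \right)}}\right) = -400 - 442 \left(- \frac{238}{-6 - 10} - \frac{125}{-8 + 9}\right) = -400 - 442 \left(- \frac{238}{-6 - 10} - \frac{125}{1}\right) = -400 - 442 \left(- \frac{238}{-16} - 125\right) = -400 - 442 \left(\left(-238\right) \left(- \frac{1}{16}\right) - 125\right) = -400 - 442 \left(\frac{119}{8} - 125\right) = -400 - - \frac{194701}{4} = -400 + \frac{194701}{4} = \frac{193101}{4}$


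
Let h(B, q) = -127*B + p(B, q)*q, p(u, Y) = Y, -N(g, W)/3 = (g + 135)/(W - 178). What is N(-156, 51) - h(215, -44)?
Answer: 3221800/127 ≈ 25369.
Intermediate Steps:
N(g, W) = -3*(135 + g)/(-178 + W) (N(g, W) = -3*(g + 135)/(W - 178) = -3*(135 + g)/(-178 + W))
h(B, q) = q**2 - 127*B (h(B, q) = -127*B + q*q = -127*B + q**2 = q**2 - 127*B)
N(-156, 51) - h(215, -44) = 3*(-135 - 1*(-156))/(-178 + 51) - ((-44)**2 - 127*215) = 3*(-135 + 156)/(-127) - (1936 - 27305) = 3*(-1/127)*21 - 1*(-25369) = -63/127 + 25369 = 3221800/127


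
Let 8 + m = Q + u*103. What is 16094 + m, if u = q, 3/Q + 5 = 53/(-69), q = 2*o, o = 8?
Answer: 7057925/398 ≈ 17733.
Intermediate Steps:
q = 16 (q = 2*8 = 16)
Q = -207/398 (Q = 3/(-5 + 53/(-69)) = 3/(-5 + 53*(-1/69)) = 3/(-5 - 53/69) = 3/(-398/69) = 3*(-69/398) = -207/398 ≈ -0.52010)
u = 16
m = 652513/398 (m = -8 + (-207/398 + 16*103) = -8 + (-207/398 + 1648) = -8 + 655697/398 = 652513/398 ≈ 1639.5)
16094 + m = 16094 + 652513/398 = 7057925/398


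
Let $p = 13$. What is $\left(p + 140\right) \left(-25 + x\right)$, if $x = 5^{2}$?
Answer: $0$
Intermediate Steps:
$x = 25$
$\left(p + 140\right) \left(-25 + x\right) = \left(13 + 140\right) \left(-25 + 25\right) = 153 \cdot 0 = 0$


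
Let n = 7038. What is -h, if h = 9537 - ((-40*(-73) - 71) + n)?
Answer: 350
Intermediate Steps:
h = -350 (h = 9537 - ((-40*(-73) - 71) + 7038) = 9537 - ((2920 - 71) + 7038) = 9537 - (2849 + 7038) = 9537 - 1*9887 = 9537 - 9887 = -350)
-h = -1*(-350) = 350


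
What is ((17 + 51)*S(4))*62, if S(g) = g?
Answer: 16864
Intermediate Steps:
((17 + 51)*S(4))*62 = ((17 + 51)*4)*62 = (68*4)*62 = 272*62 = 16864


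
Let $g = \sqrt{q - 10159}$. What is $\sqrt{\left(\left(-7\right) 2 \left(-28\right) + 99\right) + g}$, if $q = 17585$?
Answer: $\sqrt{491 + \sqrt{7426}} \approx 24.024$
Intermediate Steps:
$g = \sqrt{7426}$ ($g = \sqrt{17585 - 10159} = \sqrt{7426} \approx 86.174$)
$\sqrt{\left(\left(-7\right) 2 \left(-28\right) + 99\right) + g} = \sqrt{\left(\left(-7\right) 2 \left(-28\right) + 99\right) + \sqrt{7426}} = \sqrt{\left(\left(-14\right) \left(-28\right) + 99\right) + \sqrt{7426}} = \sqrt{\left(392 + 99\right) + \sqrt{7426}} = \sqrt{491 + \sqrt{7426}}$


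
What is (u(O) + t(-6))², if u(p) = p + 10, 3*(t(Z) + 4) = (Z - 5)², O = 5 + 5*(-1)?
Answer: 19321/9 ≈ 2146.8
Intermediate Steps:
O = 0 (O = 5 - 5 = 0)
t(Z) = -4 + (-5 + Z)²/3 (t(Z) = -4 + (Z - 5)²/3 = -4 + (-5 + Z)²/3)
u(p) = 10 + p
(u(O) + t(-6))² = ((10 + 0) + (-4 + (-5 - 6)²/3))² = (10 + (-4 + (⅓)*(-11)²))² = (10 + (-4 + (⅓)*121))² = (10 + (-4 + 121/3))² = (10 + 109/3)² = (139/3)² = 19321/9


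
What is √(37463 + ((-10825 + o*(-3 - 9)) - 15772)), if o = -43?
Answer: √11382 ≈ 106.69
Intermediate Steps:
√(37463 + ((-10825 + o*(-3 - 9)) - 15772)) = √(37463 + ((-10825 - 43*(-3 - 9)) - 15772)) = √(37463 + ((-10825 - 43*(-12)) - 15772)) = √(37463 + ((-10825 + 516) - 15772)) = √(37463 + (-10309 - 15772)) = √(37463 - 26081) = √11382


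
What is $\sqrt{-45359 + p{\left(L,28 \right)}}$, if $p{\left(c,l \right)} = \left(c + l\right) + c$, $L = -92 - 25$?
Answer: $i \sqrt{45565} \approx 213.46 i$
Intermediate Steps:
$L = -117$ ($L = -92 - 25 = -117$)
$p{\left(c,l \right)} = l + 2 c$
$\sqrt{-45359 + p{\left(L,28 \right)}} = \sqrt{-45359 + \left(28 + 2 \left(-117\right)\right)} = \sqrt{-45359 + \left(28 - 234\right)} = \sqrt{-45359 - 206} = \sqrt{-45565} = i \sqrt{45565}$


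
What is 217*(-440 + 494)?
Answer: 11718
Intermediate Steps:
217*(-440 + 494) = 217*54 = 11718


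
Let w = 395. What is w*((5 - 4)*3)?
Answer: 1185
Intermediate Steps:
w*((5 - 4)*3) = 395*((5 - 4)*3) = 395*(1*3) = 395*3 = 1185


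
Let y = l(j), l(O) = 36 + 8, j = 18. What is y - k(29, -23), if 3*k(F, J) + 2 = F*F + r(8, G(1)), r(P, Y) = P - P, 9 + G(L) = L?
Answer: -707/3 ≈ -235.67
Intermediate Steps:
G(L) = -9 + L
r(P, Y) = 0
l(O) = 44
k(F, J) = -2/3 + F**2/3 (k(F, J) = -2/3 + (F*F + 0)/3 = -2/3 + (F**2 + 0)/3 = -2/3 + F**2/3)
y = 44
y - k(29, -23) = 44 - (-2/3 + (1/3)*29**2) = 44 - (-2/3 + (1/3)*841) = 44 - (-2/3 + 841/3) = 44 - 1*839/3 = 44 - 839/3 = -707/3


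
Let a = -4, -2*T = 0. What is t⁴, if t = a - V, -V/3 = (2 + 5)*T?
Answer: 256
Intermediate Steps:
T = 0 (T = -½*0 = 0)
V = 0 (V = -3*(2 + 5)*0 = -21*0 = -3*0 = 0)
t = -4 (t = -4 - 1*0 = -4 + 0 = -4)
t⁴ = (-4)⁴ = 256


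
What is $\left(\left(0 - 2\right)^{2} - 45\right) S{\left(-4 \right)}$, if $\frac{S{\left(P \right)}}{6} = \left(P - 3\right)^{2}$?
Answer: $-12054$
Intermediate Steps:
$S{\left(P \right)} = 6 \left(-3 + P\right)^{2}$ ($S{\left(P \right)} = 6 \left(P - 3\right)^{2} = 6 \left(-3 + P\right)^{2}$)
$\left(\left(0 - 2\right)^{2} - 45\right) S{\left(-4 \right)} = \left(\left(0 - 2\right)^{2} - 45\right) 6 \left(-3 - 4\right)^{2} = \left(\left(-2\right)^{2} - 45\right) 6 \left(-7\right)^{2} = \left(4 - 45\right) 6 \cdot 49 = \left(-41\right) 294 = -12054$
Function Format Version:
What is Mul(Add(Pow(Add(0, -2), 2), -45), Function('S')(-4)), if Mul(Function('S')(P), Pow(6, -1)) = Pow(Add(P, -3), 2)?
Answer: -12054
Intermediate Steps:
Function('S')(P) = Mul(6, Pow(Add(-3, P), 2)) (Function('S')(P) = Mul(6, Pow(Add(P, -3), 2)) = Mul(6, Pow(Add(-3, P), 2)))
Mul(Add(Pow(Add(0, -2), 2), -45), Function('S')(-4)) = Mul(Add(Pow(Add(0, -2), 2), -45), Mul(6, Pow(Add(-3, -4), 2))) = Mul(Add(Pow(-2, 2), -45), Mul(6, Pow(-7, 2))) = Mul(Add(4, -45), Mul(6, 49)) = Mul(-41, 294) = -12054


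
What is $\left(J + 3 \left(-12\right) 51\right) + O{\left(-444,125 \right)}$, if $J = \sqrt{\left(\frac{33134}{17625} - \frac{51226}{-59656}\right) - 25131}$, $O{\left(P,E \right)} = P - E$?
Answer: $-2405 + \frac{i \sqrt{69449474001081294255}}{52571850} \approx -2405.0 + 158.52 i$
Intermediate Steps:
$J = \frac{i \sqrt{69449474001081294255}}{52571850}$ ($J = \sqrt{\left(33134 \cdot \frac{1}{17625} - - \frac{25613}{29828}\right) - 25131} = \sqrt{\left(\frac{33134}{17625} + \frac{25613}{29828}\right) - 25131} = \sqrt{\frac{1439750077}{525718500} - 25131} = \sqrt{- \frac{13210391873423}{525718500}} = \frac{i \sqrt{69449474001081294255}}{52571850} \approx 158.52 i$)
$\left(J + 3 \left(-12\right) 51\right) + O{\left(-444,125 \right)} = \left(\frac{i \sqrt{69449474001081294255}}{52571850} + 3 \left(-12\right) 51\right) - 569 = \left(\frac{i \sqrt{69449474001081294255}}{52571850} - 1836\right) - 569 = \left(-1836 + \frac{i \sqrt{69449474001081294255}}{52571850}\right) - 569 = -2405 + \frac{i \sqrt{69449474001081294255}}{52571850}$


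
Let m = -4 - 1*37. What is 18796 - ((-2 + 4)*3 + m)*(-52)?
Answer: 16976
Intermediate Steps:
m = -41 (m = -4 - 37 = -41)
18796 - ((-2 + 4)*3 + m)*(-52) = 18796 - ((-2 + 4)*3 - 41)*(-52) = 18796 - (2*3 - 41)*(-52) = 18796 - (6 - 41)*(-52) = 18796 - (-35)*(-52) = 18796 - 1*1820 = 18796 - 1820 = 16976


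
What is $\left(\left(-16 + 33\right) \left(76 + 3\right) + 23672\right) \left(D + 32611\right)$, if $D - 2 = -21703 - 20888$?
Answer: $-249599670$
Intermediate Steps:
$D = -42589$ ($D = 2 - 42591 = -42589$)
$\left(\left(-16 + 33\right) \left(76 + 3\right) + 23672\right) \left(D + 32611\right) = \left(\left(-16 + 33\right) \left(76 + 3\right) + 23672\right) \left(-42589 + 32611\right) = \left(17 \cdot 79 + 23672\right) \left(-9978\right) = \left(1343 + 23672\right) \left(-9978\right) = 25015 \left(-9978\right) = -249599670$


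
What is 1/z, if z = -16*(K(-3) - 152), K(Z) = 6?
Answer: 1/2336 ≈ 0.00042808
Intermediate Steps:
z = 2336 (z = -16*(6 - 152) = -16*(-146) = 2336)
1/z = 1/2336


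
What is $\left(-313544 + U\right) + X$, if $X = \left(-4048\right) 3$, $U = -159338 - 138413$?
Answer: $-623439$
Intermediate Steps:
$U = -297751$
$X = -12144$
$\left(-313544 + U\right) + X = \left(-313544 - 297751\right) - 12144 = -611295 - 12144 = -623439$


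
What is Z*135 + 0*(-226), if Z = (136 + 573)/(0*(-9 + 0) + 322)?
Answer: 95715/322 ≈ 297.25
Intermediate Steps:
Z = 709/322 (Z = 709/(0*(-9) + 322) = 709/(0 + 322) = 709/322 ≈ 2.2019)
Z*135 + 0*(-226) = (709/322)*135 + 0*(-226) = 95715/322 + 0 = 95715/322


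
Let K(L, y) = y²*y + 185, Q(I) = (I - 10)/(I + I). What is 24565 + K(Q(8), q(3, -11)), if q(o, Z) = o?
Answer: 24777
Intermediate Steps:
Q(I) = (-10 + I)/(2*I) (Q(I) = (-10 + I)/((2*I)) = (-10 + I)*(1/(2*I)) = (-10 + I)/(2*I))
K(L, y) = 185 + y³ (K(L, y) = y³ + 185 = 185 + y³)
24565 + K(Q(8), q(3, -11)) = 24565 + (185 + 3³) = 24565 + (185 + 27) = 24565 + 212 = 24777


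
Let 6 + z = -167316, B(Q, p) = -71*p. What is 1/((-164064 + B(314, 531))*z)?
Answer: 1/33759723330 ≈ 2.9621e-11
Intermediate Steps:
z = -167322 (z = -6 - 167316 = -167322)
1/((-164064 + B(314, 531))*z) = 1/(-164064 - 71*531*(-167322)) = -1/167322/(-164064 - 37701) = -1/167322/(-201765) = -1/201765*(-1/167322) = 1/33759723330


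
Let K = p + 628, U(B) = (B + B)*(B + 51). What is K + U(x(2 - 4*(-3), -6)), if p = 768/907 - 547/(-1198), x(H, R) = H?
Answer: 2661378721/1086586 ≈ 2449.3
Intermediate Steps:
p = 1416193/1086586 (p = 768*(1/907) - 547*(-1/1198) = 768/907 + 547/1198 = 1416193/1086586 ≈ 1.3033)
U(B) = 2*B*(51 + B) (U(B) = (2*B)*(51 + B) = 2*B*(51 + B))
K = 683792201/1086586 (K = 1416193/1086586 + 628 = 683792201/1086586 ≈ 629.30)
K + U(x(2 - 4*(-3), -6)) = 683792201/1086586 + 2*(2 - 4*(-3))*(51 + (2 - 4*(-3))) = 683792201/1086586 + 2*(2 + 12)*(51 + (2 + 12)) = 683792201/1086586 + 2*14*(51 + 14) = 683792201/1086586 + 2*14*65 = 683792201/1086586 + 1820 = 2661378721/1086586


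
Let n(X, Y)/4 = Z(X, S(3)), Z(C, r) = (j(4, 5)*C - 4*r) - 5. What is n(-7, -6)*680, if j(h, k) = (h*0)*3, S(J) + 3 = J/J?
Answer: 8160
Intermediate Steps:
S(J) = -2 (S(J) = -3 + J/J = -3 + 1 = -2)
j(h, k) = 0 (j(h, k) = 0*3 = 0)
Z(C, r) = -5 - 4*r (Z(C, r) = (0*C - 4*r) - 5 = (0 - 4*r) - 5 = -4*r - 5 = -5 - 4*r)
n(X, Y) = 12 (n(X, Y) = 4*(-5 - 4*(-2)) = 4*(-5 + 8) = 4*3 = 12)
n(-7, -6)*680 = 12*680 = 8160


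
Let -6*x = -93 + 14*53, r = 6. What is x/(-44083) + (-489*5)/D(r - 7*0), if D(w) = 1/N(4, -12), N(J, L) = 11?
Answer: -7113673061/264498 ≈ -26895.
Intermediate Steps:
D(w) = 1/11
x = -649/6 (x = -(-93 + 14*53)/6 = -(-93 + 742)/6 = -⅙*649 = -649/6 ≈ -108.17)
x/(-44083) + (-489*5)/D(r - 7*0) = -649/6/(-44083) + (-489*5)/(1/11) = -649/6*(-1/44083) - 2445*11 = 649/264498 - 26895 = -7113673061/264498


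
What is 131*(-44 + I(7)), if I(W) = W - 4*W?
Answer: -8515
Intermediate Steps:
I(W) = -3*W (I(W) = W - 4*W = -3*W)
131*(-44 + I(7)) = 131*(-44 - 3*7) = 131*(-44 - 21) = 131*(-65) = -8515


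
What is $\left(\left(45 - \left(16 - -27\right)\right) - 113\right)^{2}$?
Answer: $12321$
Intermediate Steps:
$\left(\left(45 - \left(16 - -27\right)\right) - 113\right)^{2} = \left(\left(45 - \left(16 + 27\right)\right) - 113\right)^{2} = \left(\left(45 - 43\right) - 113\right)^{2} = \left(2 - 113\right)^{2} = \left(-111\right)^{2} = 12321$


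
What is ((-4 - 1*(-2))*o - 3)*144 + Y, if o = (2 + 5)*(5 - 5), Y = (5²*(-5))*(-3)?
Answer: -57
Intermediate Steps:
Y = 375 (Y = (25*(-5))*(-3) = -125*(-3) = 375)
o = 0 (o = 7*0 = 0)
((-4 - 1*(-2))*o - 3)*144 + Y = ((-4 - 1*(-2))*0 - 3)*144 + 375 = ((-4 + 2)*0 - 3)*144 + 375 = (-2*0 - 3)*144 + 375 = (0 - 3)*144 + 375 = -3*144 + 375 = -432 + 375 = -57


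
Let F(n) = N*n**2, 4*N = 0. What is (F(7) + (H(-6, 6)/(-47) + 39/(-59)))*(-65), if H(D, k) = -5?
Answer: 99970/2773 ≈ 36.051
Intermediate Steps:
N = 0 (N = (1/4)*0 = 0)
F(n) = 0 (F(n) = 0*n**2 = 0)
(F(7) + (H(-6, 6)/(-47) + 39/(-59)))*(-65) = (0 + (-5/(-47) + 39/(-59)))*(-65) = (0 + (-5*(-1/47) + 39*(-1/59)))*(-65) = (0 + (5/47 - 39/59))*(-65) = (0 - 1538/2773)*(-65) = -1538/2773*(-65) = 99970/2773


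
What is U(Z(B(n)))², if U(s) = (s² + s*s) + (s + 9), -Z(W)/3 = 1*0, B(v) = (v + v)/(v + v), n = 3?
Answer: 81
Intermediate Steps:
B(v) = 1 (B(v) = (2*v)/((2*v)) = (2*v)*(1/(2*v)) = 1)
Z(W) = 0 (Z(W) = -3*0 = 0)
U(s) = 9 + s + 2*s² (U(s) = (s² + s²) + (9 + s) = 2*s² + (9 + s) = 9 + s + 2*s²)
U(Z(B(n)))² = (9 + 0 + 2*0²)² = (9 + 0 + 2*0)² = (9 + 0 + 0)² = 9² = 81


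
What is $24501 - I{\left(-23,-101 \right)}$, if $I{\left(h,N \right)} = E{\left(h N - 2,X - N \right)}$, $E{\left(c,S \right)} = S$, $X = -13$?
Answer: $24413$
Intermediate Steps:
$I{\left(h,N \right)} = -13 - N$
$24501 - I{\left(-23,-101 \right)} = 24501 - \left(-13 - -101\right) = 24501 - \left(-13 + 101\right) = 24501 - 88 = 24413$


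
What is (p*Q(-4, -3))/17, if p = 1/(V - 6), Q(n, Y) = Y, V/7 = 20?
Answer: -3/2278 ≈ -0.0013169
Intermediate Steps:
V = 140 (V = 7*20 = 140)
p = 1/134 (p = 1/(140 - 6) = 1/134 ≈ 0.0074627)
(p*Q(-4, -3))/17 = ((1/134)*(-3))/17 = -3/134*1/17 = -3/2278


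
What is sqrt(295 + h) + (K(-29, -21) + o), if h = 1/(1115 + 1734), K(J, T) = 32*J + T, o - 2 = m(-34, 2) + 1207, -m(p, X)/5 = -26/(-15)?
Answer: 754/3 + 18*sqrt(7390306)/2849 ≈ 268.51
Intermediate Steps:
m(p, X) = -26/3 (m(p, X) = -(-130)/(-15) = -(-130)*(-1)/15 = -5*26/15 = -26/3)
o = 3601/3 (o = 2 + (-26/3 + 1207) = 2 + 3595/3 = 3601/3 ≈ 1200.3)
K(J, T) = T + 32*J
h = 1/2849 ≈ 0.00035100
sqrt(295 + h) + (K(-29, -21) + o) = sqrt(295 + 1/2849) + ((-21 + 32*(-29)) + 3601/3) = sqrt(840456/2849) + ((-21 - 928) + 3601/3) = 18*sqrt(7390306)/2849 + (-949 + 3601/3) = 18*sqrt(7390306)/2849 + 754/3 = 754/3 + 18*sqrt(7390306)/2849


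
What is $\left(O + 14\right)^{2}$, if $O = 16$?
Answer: $900$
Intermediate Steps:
$\left(O + 14\right)^{2} = \left(16 + 14\right)^{2} = 30^{2} = 900$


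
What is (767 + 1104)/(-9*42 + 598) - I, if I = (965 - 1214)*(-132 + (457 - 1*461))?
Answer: -7448209/220 ≈ -33856.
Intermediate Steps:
I = 33864 (I = -249*(-132 + (457 - 461)) = -249*(-132 - 4) = -249*(-136) = 33864)
(767 + 1104)/(-9*42 + 598) - I = (767 + 1104)/(-9*42 + 598) - 1*33864 = 1871/(-378 + 598) - 33864 = 1871/220 - 33864 = -7448209/220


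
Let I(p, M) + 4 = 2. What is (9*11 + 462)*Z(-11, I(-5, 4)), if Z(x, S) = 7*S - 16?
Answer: -16830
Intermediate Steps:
I(p, M) = -2 (I(p, M) = -4 + 2 = -2)
Z(x, S) = -16 + 7*S
(9*11 + 462)*Z(-11, I(-5, 4)) = (9*11 + 462)*(-16 + 7*(-2)) = (99 + 462)*(-16 - 14) = 561*(-30) = -16830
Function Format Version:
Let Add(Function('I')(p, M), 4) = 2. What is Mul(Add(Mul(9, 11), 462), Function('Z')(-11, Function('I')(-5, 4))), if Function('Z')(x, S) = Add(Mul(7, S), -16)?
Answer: -16830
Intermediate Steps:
Function('I')(p, M) = -2 (Function('I')(p, M) = Add(-4, 2) = -2)
Function('Z')(x, S) = Add(-16, Mul(7, S))
Mul(Add(Mul(9, 11), 462), Function('Z')(-11, Function('I')(-5, 4))) = Mul(Add(Mul(9, 11), 462), Add(-16, Mul(7, -2))) = Mul(Add(99, 462), Add(-16, -14)) = Mul(561, -30) = -16830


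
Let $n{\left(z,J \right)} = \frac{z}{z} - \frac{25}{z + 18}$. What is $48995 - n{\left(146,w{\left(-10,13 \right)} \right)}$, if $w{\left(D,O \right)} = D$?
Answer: $\frac{8035041}{164} \approx 48994.0$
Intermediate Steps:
$n{\left(z,J \right)} = 1 - \frac{25}{18 + z}$
$48995 - n{\left(146,w{\left(-10,13 \right)} \right)} = 48995 - \frac{-7 + 146}{18 + 146} = 48995 - \frac{1}{164} \cdot 139 = 48995 - \frac{139}{164} = \frac{8035041}{164}$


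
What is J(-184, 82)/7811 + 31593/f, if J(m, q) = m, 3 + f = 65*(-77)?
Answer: -247694395/39117488 ≈ -6.3321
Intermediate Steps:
f = -5008 (f = -3 + 65*(-77) = -3 - 5005 = -5008)
J(-184, 82)/7811 + 31593/f = -184/7811 + 31593/(-5008) = -184*1/7811 + 31593*(-1/5008) = -184/7811 - 31593/5008 = -247694395/39117488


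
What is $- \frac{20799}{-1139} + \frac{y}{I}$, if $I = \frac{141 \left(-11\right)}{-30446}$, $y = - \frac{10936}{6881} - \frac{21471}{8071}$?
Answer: $- \frac{913237334085337}{14015751442077} \approx -65.158$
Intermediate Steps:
$y = - \frac{33715201}{7933793}$ ($y = \left(-10936\right) \frac{1}{6881} - \frac{21471}{8071} = - \frac{10936}{6881} - \frac{21471}{8071} = - \frac{33715201}{7933793} \approx -4.2496$)
$I = \frac{1551}{30446}$ ($I = \left(-1551\right) \left(- \frac{1}{30446}\right) = \frac{1551}{30446} \approx 0.050943$)
$- \frac{20799}{-1139} + \frac{y}{I} = - \frac{20799}{-1139} - \frac{33715201}{7933793 \cdot \frac{1551}{30446}} = \left(-20799\right) \left(- \frac{1}{1139}\right) - \frac{1026493009646}{12305312943} = \frac{20799}{1139} - \frac{1026493009646}{12305312943} = - \frac{913237334085337}{14015751442077}$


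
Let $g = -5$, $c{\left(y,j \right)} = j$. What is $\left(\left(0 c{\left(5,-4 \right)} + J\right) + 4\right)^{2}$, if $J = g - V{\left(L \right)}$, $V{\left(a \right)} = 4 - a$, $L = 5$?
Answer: $0$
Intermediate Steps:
$J = -4$ ($J = -5 - \left(4 - 5\right) = -5 - -1 = -5 + 1 = -4$)
$\left(\left(0 c{\left(5,-4 \right)} + J\right) + 4\right)^{2} = \left(\left(0 \left(-4\right) - 4\right) + 4\right)^{2} = \left(\left(0 - 4\right) + 4\right)^{2} = \left(-4 + 4\right)^{2} = 0^{2} = 0$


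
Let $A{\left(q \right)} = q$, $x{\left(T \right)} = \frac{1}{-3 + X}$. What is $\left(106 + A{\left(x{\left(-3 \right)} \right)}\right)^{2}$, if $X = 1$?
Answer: $\frac{44521}{4} \approx 11130.0$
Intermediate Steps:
$x{\left(T \right)} = - \frac{1}{2}$ ($x{\left(T \right)} = \frac{1}{-3 + 1} = \frac{1}{-2} = - \frac{1}{2}$)
$\left(106 + A{\left(x{\left(-3 \right)} \right)}\right)^{2} = \left(106 - \frac{1}{2}\right)^{2} = \left(\frac{211}{2}\right)^{2} = \frac{44521}{4}$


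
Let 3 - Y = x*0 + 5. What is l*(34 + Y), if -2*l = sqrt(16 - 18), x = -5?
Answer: -16*I*sqrt(2) ≈ -22.627*I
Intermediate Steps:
Y = -2 (Y = 3 - (-5*0 + 5) = 3 - (0 + 5) = 3 - 1*5 = 3 - 5 = -2)
l = -I*sqrt(2)/2 (l = -sqrt(16 - 18)/2 = -I*sqrt(2)/2 ≈ -0.70711*I)
l*(34 + Y) = (-I*sqrt(2)/2)*(34 - 2) = -I*sqrt(2)/2*32 = -16*I*sqrt(2)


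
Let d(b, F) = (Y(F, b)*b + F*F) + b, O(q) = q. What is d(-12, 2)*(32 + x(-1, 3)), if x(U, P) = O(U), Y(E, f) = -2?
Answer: 496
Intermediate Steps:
d(b, F) = F² - b (d(b, F) = (-2*b + F*F) + b = (-2*b + F²) + b = (F² - 2*b) + b = F² - b)
x(U, P) = U
d(-12, 2)*(32 + x(-1, 3)) = (2² - 1*(-12))*(32 - 1) = (4 + 12)*31 = 16*31 = 496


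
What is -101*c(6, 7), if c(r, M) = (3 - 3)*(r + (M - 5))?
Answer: 0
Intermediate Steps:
c(r, M) = 0 (c(r, M) = 0*(r + (-5 + M)) = 0*(-5 + M + r) = 0)
-101*c(6, 7) = -101*0 = 0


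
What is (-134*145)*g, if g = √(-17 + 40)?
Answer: -19430*√23 ≈ -93183.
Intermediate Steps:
g = √23 ≈ 4.7958
(-134*145)*g = (-134*145)*√23 = -19430*√23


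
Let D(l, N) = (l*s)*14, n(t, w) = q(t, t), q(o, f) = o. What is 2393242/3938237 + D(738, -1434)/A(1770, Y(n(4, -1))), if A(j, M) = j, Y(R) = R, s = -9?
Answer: -60328790636/1161779915 ≈ -51.928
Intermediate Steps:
n(t, w) = t
D(l, N) = -126*l (D(l, N) = (l*(-9))*14 = -9*l*14 = -126*l)
2393242/3938237 + D(738, -1434)/A(1770, Y(n(4, -1))) = 2393242/3938237 - 126*738/1770 = 2393242*(1/3938237) - 92988*1/1770 = 2393242/3938237 - 15498/295 = -60328790636/1161779915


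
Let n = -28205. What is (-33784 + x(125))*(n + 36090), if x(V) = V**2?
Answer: -143183715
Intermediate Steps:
(-33784 + x(125))*(n + 36090) = (-33784 + 125**2)*(-28205 + 36090) = (-33784 + 15625)*7885 = -18159*7885 = -143183715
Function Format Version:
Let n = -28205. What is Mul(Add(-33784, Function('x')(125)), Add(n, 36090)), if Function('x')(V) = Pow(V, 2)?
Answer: -143183715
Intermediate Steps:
Mul(Add(-33784, Function('x')(125)), Add(n, 36090)) = Mul(Add(-33784, Pow(125, 2)), Add(-28205, 36090)) = Mul(Add(-33784, 15625), 7885) = Mul(-18159, 7885) = -143183715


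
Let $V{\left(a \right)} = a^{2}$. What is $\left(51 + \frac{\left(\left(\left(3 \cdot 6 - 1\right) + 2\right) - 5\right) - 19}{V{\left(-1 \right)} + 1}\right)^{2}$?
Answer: $\frac{9409}{4} \approx 2352.3$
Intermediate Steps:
$\left(51 + \frac{\left(\left(\left(3 \cdot 6 - 1\right) + 2\right) - 5\right) - 19}{V{\left(-1 \right)} + 1}\right)^{2} = \left(51 + \frac{\left(\left(\left(3 \cdot 6 - 1\right) + 2\right) - 5\right) - 19}{\left(-1\right)^{2} + 1}\right)^{2} = \left(51 + \frac{\left(\left(\left(18 - 1\right) + 2\right) - 5\right) - 19}{1 + 1}\right)^{2} = \left(51 + \frac{\left(\left(17 + 2\right) - 5\right) - 19}{2}\right)^{2} = \left(51 + \left(\left(19 - 5\right) - 19\right) \frac{1}{2}\right)^{2} = \left(51 + \left(14 - 19\right) \frac{1}{2}\right)^{2} = \left(51 - \frac{5}{2}\right)^{2} = \left(\frac{97}{2}\right)^{2} = \frac{9409}{4}$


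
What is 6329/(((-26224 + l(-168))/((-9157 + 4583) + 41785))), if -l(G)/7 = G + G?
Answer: -235508419/23872 ≈ -9865.5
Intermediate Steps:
l(G) = -14*G (l(G) = -7*(G + G) = -14*G)
6329/(((-26224 + l(-168))/((-9157 + 4583) + 41785))) = 6329/(((-26224 - 14*(-168))/((-9157 + 4583) + 41785))) = 6329/(((-26224 + 2352)/(-4574 + 41785))) = 6329/((-23872/37211)) = 6329/((-23872*1/37211)) = 6329/(-23872/37211) = 6329*(-37211/23872) = -235508419/23872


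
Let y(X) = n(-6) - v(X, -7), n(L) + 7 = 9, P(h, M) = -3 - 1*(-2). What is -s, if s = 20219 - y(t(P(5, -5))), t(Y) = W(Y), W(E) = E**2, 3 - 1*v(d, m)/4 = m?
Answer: -20257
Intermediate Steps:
P(h, M) = -1 (P(h, M) = -3 + 2 = -1)
v(d, m) = 12 - 4*m
n(L) = 2 (n(L) = -7 + 9 = 2)
t(Y) = Y**2
y(X) = -38 (y(X) = 2 - (12 - 4*(-7)) = 2 - (12 + 28) = 2 - 1*40 = 2 - 40 = -38)
s = 20257 (s = 20219 - 1*(-38) = 20219 + 38 = 20257)
-s = -1*20257 = -20257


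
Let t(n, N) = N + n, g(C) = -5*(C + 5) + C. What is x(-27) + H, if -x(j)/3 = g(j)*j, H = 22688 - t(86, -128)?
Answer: 29453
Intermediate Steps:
g(C) = -25 - 4*C (g(C) = -5*(5 + C) + C = (-25 - 5*C) + C = -25 - 4*C)
H = 22730 (H = 22688 - (-128 + 86) = 22688 - 1*(-42) = 22688 + 42 = 22730)
x(j) = -3*j*(-25 - 4*j) (x(j) = -3*(-25 - 4*j)*j = -3*j*(-25 - 4*j))
x(-27) + H = 3*(-27)*(25 + 4*(-27)) + 22730 = 3*(-27)*(25 - 108) + 22730 = 3*(-27)*(-83) + 22730 = 6723 + 22730 = 29453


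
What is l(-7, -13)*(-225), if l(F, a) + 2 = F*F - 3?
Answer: -9900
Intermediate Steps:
l(F, a) = -5 + F**2 (l(F, a) = -2 + (F*F - 3) = -2 + (F**2 - 3) = -2 + (-3 + F**2) = -5 + F**2)
l(-7, -13)*(-225) = (-5 + (-7)**2)*(-225) = (-5 + 49)*(-225) = 44*(-225) = -9900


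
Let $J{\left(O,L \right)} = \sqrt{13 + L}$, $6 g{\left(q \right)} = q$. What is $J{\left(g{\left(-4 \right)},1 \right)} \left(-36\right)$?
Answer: $- 36 \sqrt{14} \approx -134.7$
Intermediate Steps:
$g{\left(q \right)} = \frac{q}{6}$
$J{\left(g{\left(-4 \right)},1 \right)} \left(-36\right) = \sqrt{13 + 1} \left(-36\right) = \sqrt{14} \left(-36\right) = - 36 \sqrt{14}$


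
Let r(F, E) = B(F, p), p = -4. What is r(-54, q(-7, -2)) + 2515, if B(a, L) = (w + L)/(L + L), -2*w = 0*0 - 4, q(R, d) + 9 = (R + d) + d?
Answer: 10061/4 ≈ 2515.3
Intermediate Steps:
q(R, d) = -9 + R + 2*d (q(R, d) = -9 + ((R + d) + d) = -9 + (R + 2*d) = -9 + R + 2*d)
w = 2 (w = -(0*0 - 4)/2 = -(0 - 4)/2 = -½*(-4) = 2)
B(a, L) = (2 + L)/(2*L) (B(a, L) = (2 + L)/(L + L) = (2 + L)/((2*L)) = (2 + L)*(1/(2*L)) = (2 + L)/(2*L))
r(F, E) = ¼ (r(F, E) = (½)*(2 - 4)/(-4) = (½)*(-¼)*(-2) = ¼)
r(-54, q(-7, -2)) + 2515 = ¼ + 2515 = 10061/4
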